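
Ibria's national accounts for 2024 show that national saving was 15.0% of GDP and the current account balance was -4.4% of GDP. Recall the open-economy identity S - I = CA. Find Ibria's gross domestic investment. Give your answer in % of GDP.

19.4

I = S - CA = 15.0 - (-4.4) = 19.4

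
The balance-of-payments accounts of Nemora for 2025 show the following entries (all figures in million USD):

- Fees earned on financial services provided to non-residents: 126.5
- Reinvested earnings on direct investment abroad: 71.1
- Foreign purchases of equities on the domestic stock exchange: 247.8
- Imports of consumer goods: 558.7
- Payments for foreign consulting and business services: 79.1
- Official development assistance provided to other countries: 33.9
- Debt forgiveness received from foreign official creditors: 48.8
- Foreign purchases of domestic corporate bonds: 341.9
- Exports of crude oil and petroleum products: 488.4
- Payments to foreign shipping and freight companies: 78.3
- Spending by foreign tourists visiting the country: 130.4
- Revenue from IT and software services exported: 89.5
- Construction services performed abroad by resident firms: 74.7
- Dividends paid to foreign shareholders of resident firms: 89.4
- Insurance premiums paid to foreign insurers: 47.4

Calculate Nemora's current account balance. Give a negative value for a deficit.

93.8

Goods: -558.7 + 488.4 = -70.3
Services: -79.1 + 126.5 - 78.3 + 89.5 + 130.4 - 47.4 + 74.7 = 216.3
Primary income: 71.1 - 89.4 = -18.3
Secondary income: -33.9
Current account = (-70.3) + 216.3 + (-18.3) + (-33.9) = 93.8
(Excluded from the current account — financial account: foreign purchases of equities on the domestic stock exchange 247.8, foreign purchases of domestic corporate bonds 341.9; capital account: debt forgiveness received from foreign official creditors 48.8.)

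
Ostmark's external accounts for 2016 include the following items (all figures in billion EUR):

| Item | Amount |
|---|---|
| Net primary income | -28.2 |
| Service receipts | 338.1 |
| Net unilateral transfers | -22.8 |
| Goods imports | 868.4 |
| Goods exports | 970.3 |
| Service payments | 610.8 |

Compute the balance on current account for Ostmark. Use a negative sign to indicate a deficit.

Goods balance = 970.3 - 868.4 = 101.9
Services balance = 338.1 - 610.8 = -272.7
Trade balance (goods + services) = 101.9 + (-272.7) = -170.8
Net primary income = -28.2
Net secondary income = -22.8
Current account = -170.8 + (-28.2) + (-22.8) = -221.8

-221.8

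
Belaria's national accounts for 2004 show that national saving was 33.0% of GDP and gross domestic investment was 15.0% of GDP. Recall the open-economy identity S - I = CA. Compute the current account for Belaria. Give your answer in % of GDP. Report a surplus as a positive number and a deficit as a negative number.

CA = S - I = 33.0 - 15.0 = 18.0

18.0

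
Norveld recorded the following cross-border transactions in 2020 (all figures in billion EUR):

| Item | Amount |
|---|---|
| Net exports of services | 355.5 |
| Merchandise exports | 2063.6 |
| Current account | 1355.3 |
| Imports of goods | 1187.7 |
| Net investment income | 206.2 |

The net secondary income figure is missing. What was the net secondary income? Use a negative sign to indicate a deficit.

-82.3

Current account = goods balance + services balance + net primary income + net secondary income
Sum of the known components = 1437.6
Net secondary income = CA - (known components) = 1355.3 - 1437.6 = -82.3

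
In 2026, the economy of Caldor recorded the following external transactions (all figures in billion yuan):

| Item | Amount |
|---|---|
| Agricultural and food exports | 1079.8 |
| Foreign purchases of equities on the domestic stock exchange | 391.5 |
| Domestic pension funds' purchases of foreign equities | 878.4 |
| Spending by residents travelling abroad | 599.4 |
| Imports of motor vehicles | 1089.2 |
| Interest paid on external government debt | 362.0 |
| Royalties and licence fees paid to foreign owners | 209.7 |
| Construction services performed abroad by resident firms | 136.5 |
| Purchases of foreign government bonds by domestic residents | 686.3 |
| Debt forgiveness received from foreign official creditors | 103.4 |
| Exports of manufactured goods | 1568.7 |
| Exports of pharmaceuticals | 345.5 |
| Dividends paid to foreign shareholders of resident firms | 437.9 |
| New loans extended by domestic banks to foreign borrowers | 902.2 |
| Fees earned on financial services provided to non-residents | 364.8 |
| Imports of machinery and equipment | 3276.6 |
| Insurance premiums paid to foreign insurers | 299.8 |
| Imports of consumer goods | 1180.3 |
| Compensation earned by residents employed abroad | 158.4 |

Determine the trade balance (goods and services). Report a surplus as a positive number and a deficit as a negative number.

-3159.7

Goods: -3276.6 - 1089.2 + 345.5 + 1568.7 + 1079.8 - 1180.3 = -2552.1
Services: 136.5 - 209.7 - 599.4 + 364.8 - 299.8 = -607.6
Trade balance = -2552.1 + (-607.6) = -3159.7
(Excluded from the trade balance — financial account: foreign purchases of equities on the domestic stock exchange 391.5, domestic pension funds' purchases of foreign equities 878.4, purchases of foreign government bonds by domestic residents 686.3, new loans extended by domestic banks to foreign borrowers 902.2; primary income: interest paid on external government debt 362.0, dividends paid to foreign shareholders of resident firms 437.9, compensation earned by residents employed abroad 158.4; capital account: debt forgiveness received from foreign official creditors 103.4.)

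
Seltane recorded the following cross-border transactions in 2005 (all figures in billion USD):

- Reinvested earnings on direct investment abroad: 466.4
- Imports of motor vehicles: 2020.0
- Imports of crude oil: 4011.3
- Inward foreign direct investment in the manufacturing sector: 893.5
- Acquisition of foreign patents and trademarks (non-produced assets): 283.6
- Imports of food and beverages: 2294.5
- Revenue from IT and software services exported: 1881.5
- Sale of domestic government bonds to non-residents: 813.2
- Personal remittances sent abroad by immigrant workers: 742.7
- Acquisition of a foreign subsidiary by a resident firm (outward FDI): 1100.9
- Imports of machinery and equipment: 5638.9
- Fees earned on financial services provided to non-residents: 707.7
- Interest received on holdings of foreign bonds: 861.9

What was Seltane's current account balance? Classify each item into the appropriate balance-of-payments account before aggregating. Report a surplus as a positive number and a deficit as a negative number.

Goods: -4011.3 - 5638.9 - 2020.0 - 2294.5 = -13964.7
Services: 707.7 + 1881.5 = 2589.2
Primary income: 861.9 + 466.4 = 1328.3
Secondary income: -742.7
Current account = (-13964.7) + 2589.2 + 1328.3 + (-742.7) = -10789.9
(Excluded from the current account — financial account: inward foreign direct investment in the manufacturing sector 893.5, sale of domestic government bonds to non-residents 813.2, acquisition of a foreign subsidiary by a resident firm (outward FDI) 1100.9; capital account: acquisition of foreign patents and trademarks (non-produced assets) 283.6.)

-10789.9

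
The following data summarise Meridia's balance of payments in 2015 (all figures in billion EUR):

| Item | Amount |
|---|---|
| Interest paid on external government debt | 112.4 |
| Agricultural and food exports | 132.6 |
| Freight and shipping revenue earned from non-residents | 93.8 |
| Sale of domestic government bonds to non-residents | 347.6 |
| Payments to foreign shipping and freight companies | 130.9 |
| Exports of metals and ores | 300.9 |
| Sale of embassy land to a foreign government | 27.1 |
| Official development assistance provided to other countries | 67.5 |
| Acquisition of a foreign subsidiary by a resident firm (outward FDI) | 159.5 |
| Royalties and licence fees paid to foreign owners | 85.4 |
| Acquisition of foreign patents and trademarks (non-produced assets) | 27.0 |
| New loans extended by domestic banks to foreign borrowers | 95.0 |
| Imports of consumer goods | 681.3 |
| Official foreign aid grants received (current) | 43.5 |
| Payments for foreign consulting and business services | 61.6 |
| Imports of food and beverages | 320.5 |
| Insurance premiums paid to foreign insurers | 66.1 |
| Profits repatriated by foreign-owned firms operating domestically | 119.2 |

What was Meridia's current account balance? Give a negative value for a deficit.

-1074.1

Goods: 132.6 - 681.3 - 320.5 + 300.9 = -568.3
Services: 93.8 - 130.9 - 85.4 - 61.6 - 66.1 = -250.2
Primary income: -119.2 - 112.4 = -231.6
Secondary income: -67.5 + 43.5 = -24.0
Current account = (-568.3) + (-250.2) + (-231.6) + (-24.0) = -1074.1
(Excluded from the current account — financial account: sale of domestic government bonds to non-residents 347.6, acquisition of a foreign subsidiary by a resident firm (outward FDI) 159.5, new loans extended by domestic banks to foreign borrowers 95.0; capital account: sale of embassy land to a foreign government 27.1, acquisition of foreign patents and trademarks (non-produced assets) 27.0.)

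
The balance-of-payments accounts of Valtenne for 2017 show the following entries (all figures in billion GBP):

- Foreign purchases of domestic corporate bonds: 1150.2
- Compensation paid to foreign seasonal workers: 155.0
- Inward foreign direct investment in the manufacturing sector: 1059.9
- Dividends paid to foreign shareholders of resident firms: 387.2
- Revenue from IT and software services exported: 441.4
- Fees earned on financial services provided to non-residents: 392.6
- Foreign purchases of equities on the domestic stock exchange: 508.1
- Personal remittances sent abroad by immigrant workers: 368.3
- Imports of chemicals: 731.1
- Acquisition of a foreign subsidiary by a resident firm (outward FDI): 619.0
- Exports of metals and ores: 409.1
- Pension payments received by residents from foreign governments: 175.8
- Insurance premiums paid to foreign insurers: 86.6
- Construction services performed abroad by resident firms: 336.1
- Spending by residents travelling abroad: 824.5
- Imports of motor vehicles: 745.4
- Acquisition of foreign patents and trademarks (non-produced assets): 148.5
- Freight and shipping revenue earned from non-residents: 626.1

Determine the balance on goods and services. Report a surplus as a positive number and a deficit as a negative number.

Goods: 409.1 - 731.1 - 745.4 = -1067.4
Services: 626.1 - 824.5 - 86.6 + 392.6 + 441.4 + 336.1 = 885.1
Trade balance = -1067.4 + 885.1 = -182.3
(Excluded from the trade balance — financial account: foreign purchases of domestic corporate bonds 1150.2, inward foreign direct investment in the manufacturing sector 1059.9, foreign purchases of equities on the domestic stock exchange 508.1, acquisition of a foreign subsidiary by a resident firm (outward FDI) 619.0; primary income: compensation paid to foreign seasonal workers 155.0, dividends paid to foreign shareholders of resident firms 387.2; secondary income: personal remittances sent abroad by immigrant workers 368.3, pension payments received by residents from foreign governments 175.8; capital account: acquisition of foreign patents and trademarks (non-produced assets) 148.5.)

-182.3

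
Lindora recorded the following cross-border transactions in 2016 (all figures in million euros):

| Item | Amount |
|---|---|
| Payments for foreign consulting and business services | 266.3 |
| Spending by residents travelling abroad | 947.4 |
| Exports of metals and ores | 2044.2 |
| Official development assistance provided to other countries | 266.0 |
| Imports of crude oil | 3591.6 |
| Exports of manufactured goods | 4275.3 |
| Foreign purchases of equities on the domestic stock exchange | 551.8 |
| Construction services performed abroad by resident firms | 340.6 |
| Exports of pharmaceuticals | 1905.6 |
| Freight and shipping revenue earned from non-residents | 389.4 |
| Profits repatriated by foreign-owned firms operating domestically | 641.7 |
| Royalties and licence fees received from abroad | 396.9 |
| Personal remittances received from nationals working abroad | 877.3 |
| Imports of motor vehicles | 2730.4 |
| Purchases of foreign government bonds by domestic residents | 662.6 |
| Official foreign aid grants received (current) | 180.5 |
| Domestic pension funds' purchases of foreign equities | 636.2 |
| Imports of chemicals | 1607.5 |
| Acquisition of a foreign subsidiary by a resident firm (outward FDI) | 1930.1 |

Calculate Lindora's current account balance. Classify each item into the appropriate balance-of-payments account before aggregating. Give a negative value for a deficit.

358.9

Goods: 4275.3 + 2044.2 - 2730.4 + 1905.6 - 3591.6 - 1607.5 = 295.6
Services: -266.3 + 396.9 + 389.4 + 340.6 - 947.4 = -86.8
Primary income: -641.7
Secondary income: -266.0 + 180.5 + 877.3 = 791.8
Current account = 295.6 + (-86.8) + (-641.7) + 791.8 = 358.9
(Excluded from the current account — financial account: foreign purchases of equities on the domestic stock exchange 551.8, purchases of foreign government bonds by domestic residents 662.6, domestic pension funds' purchases of foreign equities 636.2, acquisition of a foreign subsidiary by a resident firm (outward FDI) 1930.1.)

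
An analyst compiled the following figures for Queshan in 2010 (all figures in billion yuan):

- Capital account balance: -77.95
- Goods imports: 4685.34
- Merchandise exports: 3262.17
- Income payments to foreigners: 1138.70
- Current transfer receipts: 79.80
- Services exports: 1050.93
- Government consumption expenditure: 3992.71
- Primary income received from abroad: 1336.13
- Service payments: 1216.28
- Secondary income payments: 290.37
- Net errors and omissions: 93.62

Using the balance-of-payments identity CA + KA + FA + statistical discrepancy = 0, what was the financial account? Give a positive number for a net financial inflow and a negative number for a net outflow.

Goods balance = 3262.17 - 4685.34 = -1423.17
Services balance = 1050.93 - 1216.28 = -165.35
Trade balance (goods + services) = -1423.17 + (-165.35) = -1588.52
Net primary income = 1336.13 - 1138.70 = 197.43
Net secondary income = 79.80 - 290.37 = -210.57
Current account = -1588.52 + 197.43 + (-210.57) = -1601.66
Financial account = -(-1601.66 + (-77.95) + 93.62) = 1585.99

1585.99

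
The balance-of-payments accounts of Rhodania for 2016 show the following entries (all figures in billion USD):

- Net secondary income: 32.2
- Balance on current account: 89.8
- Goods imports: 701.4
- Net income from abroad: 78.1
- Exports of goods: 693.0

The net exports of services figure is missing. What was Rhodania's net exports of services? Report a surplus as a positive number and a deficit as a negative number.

Current account = goods balance + services balance + net primary income + net secondary income
Sum of the known components = 101.9
Net exports of services = CA - (known components) = 89.8 - 101.9 = -12.1

-12.1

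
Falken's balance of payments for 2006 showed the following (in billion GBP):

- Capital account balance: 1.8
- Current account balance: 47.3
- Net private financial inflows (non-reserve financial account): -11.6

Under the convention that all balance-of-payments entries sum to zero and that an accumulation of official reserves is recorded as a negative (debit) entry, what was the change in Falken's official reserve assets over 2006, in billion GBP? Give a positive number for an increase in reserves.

37.5

Official reserve transactions balance = -(47.3 + 1.8 + (-11.6)) = -37.5
An accumulation of reserves is recorded as a debit (negative entry), so the change in the stock of reserves is the negative of that balance.
Change in official reserves = -(-37.5) = 37.5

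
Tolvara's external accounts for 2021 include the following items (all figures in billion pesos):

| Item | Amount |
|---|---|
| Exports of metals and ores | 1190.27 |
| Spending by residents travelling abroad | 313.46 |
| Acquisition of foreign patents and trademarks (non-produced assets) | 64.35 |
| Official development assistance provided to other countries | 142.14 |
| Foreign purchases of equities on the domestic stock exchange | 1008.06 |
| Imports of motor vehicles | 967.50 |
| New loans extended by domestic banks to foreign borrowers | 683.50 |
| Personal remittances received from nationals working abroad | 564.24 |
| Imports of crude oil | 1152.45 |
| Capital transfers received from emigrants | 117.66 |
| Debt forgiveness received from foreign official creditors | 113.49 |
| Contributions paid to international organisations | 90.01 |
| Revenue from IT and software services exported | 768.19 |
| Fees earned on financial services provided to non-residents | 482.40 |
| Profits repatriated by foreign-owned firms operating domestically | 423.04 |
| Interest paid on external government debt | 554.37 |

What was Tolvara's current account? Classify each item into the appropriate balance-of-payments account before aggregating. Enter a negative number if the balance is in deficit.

Goods: -1152.45 - 967.50 + 1190.27 = -929.68
Services: 768.19 - 313.46 + 482.40 = 937.13
Primary income: -554.37 - 423.04 = -977.41
Secondary income: 564.24 - 142.14 - 90.01 = 332.09
Current account = (-929.68) + 937.13 + (-977.41) + 332.09 = -637.87
(Excluded from the current account — capital account: acquisition of foreign patents and trademarks (non-produced assets) 64.35, capital transfers received from emigrants 117.66, debt forgiveness received from foreign official creditors 113.49; financial account: foreign purchases of equities on the domestic stock exchange 1008.06, new loans extended by domestic banks to foreign borrowers 683.50.)

-637.87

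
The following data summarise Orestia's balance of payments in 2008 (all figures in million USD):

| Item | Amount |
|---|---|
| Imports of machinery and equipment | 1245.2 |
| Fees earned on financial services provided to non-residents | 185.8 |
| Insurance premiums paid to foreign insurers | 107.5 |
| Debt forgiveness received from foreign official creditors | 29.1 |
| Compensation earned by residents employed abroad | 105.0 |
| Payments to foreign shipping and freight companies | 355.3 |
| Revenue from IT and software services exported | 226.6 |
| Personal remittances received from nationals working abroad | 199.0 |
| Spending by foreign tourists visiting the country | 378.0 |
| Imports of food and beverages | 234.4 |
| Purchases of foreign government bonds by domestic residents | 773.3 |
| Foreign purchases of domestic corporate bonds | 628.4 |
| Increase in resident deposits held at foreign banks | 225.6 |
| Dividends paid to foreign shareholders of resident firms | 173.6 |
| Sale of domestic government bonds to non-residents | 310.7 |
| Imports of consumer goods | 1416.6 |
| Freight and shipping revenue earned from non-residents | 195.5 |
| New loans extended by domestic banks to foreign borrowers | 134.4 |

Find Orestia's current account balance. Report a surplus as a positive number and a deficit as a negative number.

Goods: -1416.6 - 234.4 - 1245.2 = -2896.2
Services: 195.5 - 107.5 - 355.3 + 185.8 + 226.6 + 378.0 = 523.1
Primary income: -173.6 + 105.0 = -68.6
Secondary income: 199.0
Current account = (-2896.2) + 523.1 + (-68.6) + 199.0 = -2242.7
(Excluded from the current account — capital account: debt forgiveness received from foreign official creditors 29.1; financial account: purchases of foreign government bonds by domestic residents 773.3, foreign purchases of domestic corporate bonds 628.4, increase in resident deposits held at foreign banks 225.6, sale of domestic government bonds to non-residents 310.7, new loans extended by domestic banks to foreign borrowers 134.4.)

-2242.7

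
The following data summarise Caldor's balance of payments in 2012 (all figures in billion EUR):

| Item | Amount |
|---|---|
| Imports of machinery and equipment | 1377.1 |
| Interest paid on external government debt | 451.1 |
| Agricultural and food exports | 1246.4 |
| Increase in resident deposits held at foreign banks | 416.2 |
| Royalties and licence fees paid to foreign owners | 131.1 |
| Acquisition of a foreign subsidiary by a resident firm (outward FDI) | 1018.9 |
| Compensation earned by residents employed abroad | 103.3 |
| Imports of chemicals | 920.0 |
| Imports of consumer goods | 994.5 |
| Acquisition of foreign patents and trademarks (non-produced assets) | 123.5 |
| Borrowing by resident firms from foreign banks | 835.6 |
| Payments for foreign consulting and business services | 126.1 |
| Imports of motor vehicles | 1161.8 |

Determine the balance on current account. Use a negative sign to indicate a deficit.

Goods: -920.0 - 994.5 - 1377.1 - 1161.8 + 1246.4 = -3207.0
Services: -126.1 - 131.1 = -257.2
Primary income: 103.3 - 451.1 = -347.8
Current account = (-3207.0) + (-257.2) + (-347.8) = -3812.0
(Excluded from the current account — financial account: increase in resident deposits held at foreign banks 416.2, acquisition of a foreign subsidiary by a resident firm (outward FDI) 1018.9, borrowing by resident firms from foreign banks 835.6; capital account: acquisition of foreign patents and trademarks (non-produced assets) 123.5.)

-3812.0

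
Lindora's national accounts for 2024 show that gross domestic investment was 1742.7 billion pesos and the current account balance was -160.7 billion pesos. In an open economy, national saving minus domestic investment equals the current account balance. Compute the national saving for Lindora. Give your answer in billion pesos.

S - I = CA (net lending to the rest of the world).
S = I + CA = 1742.7 + (-160.7) = 1582.0

1582.0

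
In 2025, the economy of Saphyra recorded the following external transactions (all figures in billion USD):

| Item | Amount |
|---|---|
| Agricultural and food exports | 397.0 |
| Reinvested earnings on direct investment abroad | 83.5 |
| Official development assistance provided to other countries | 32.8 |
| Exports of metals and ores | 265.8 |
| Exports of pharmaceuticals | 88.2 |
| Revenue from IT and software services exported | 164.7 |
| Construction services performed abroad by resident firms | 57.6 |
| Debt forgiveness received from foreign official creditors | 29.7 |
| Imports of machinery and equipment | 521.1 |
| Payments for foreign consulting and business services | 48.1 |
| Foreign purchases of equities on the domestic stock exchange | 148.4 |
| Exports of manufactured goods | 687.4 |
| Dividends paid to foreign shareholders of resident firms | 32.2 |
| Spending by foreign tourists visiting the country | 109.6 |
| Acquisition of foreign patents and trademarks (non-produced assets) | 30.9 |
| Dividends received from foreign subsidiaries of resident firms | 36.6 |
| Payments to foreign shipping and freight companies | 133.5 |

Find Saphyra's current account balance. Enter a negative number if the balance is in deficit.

Goods: -521.1 + 88.2 + 397.0 + 687.4 + 265.8 = 917.3
Services: 109.6 + 57.6 + 164.7 - 133.5 - 48.1 = 150.3
Primary income: 36.6 + 83.5 - 32.2 = 87.9
Secondary income: -32.8
Current account = 917.3 + 150.3 + 87.9 + (-32.8) = 1122.7
(Excluded from the current account — capital account: debt forgiveness received from foreign official creditors 29.7, acquisition of foreign patents and trademarks (non-produced assets) 30.9; financial account: foreign purchases of equities on the domestic stock exchange 148.4.)

1122.7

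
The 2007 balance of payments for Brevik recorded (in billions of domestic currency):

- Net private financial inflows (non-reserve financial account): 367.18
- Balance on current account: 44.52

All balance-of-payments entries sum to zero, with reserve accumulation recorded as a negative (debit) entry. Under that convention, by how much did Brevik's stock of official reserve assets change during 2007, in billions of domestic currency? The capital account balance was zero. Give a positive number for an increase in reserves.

411.70

Official reserve transactions balance = -(44.52 + 367.18) = -411.70
An accumulation of reserves is recorded as a debit (negative entry), so the change in the stock of reserves is the negative of that balance.
Change in official reserves = -(-411.70) = 411.70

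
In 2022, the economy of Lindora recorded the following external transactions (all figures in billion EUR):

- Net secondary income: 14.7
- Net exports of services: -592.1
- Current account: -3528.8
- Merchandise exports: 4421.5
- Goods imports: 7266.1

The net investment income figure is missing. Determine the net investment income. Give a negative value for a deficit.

Current account = goods balance + services balance + net primary income + net secondary income
Sum of the known components = -3422.0
Net investment income = CA - (known components) = -3528.8 - (-3422.0) = -106.8

-106.8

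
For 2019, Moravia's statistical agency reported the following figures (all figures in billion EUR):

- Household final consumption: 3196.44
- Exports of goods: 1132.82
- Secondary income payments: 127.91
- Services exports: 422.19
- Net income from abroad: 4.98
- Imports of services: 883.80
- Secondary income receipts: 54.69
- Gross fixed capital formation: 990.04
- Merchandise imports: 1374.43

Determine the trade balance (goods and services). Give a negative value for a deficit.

Goods balance = 1132.82 - 1374.43 = -241.61
Services balance = 422.19 - 883.80 = -461.61
Trade balance (goods + services) = -241.61 + (-461.61) = -703.22

-703.22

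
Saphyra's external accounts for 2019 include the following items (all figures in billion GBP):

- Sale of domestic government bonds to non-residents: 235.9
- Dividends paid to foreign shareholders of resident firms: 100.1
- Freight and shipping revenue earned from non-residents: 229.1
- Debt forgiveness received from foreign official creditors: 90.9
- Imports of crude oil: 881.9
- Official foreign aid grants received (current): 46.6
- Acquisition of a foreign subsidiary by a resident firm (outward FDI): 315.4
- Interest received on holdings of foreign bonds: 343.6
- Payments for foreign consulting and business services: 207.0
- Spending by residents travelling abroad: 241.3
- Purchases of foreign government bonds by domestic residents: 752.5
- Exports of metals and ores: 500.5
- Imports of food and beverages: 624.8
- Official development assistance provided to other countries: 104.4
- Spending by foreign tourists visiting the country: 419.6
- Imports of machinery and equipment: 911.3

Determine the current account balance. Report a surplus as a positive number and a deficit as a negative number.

Goods: -881.9 + 500.5 - 624.8 - 911.3 = -1917.5
Services: -207.0 + 229.1 + 419.6 - 241.3 = 200.4
Primary income: 343.6 - 100.1 = 243.5
Secondary income: 46.6 - 104.4 = -57.8
Current account = (-1917.5) + 200.4 + 243.5 + (-57.8) = -1531.4
(Excluded from the current account — financial account: sale of domestic government bonds to non-residents 235.9, acquisition of a foreign subsidiary by a resident firm (outward FDI) 315.4, purchases of foreign government bonds by domestic residents 752.5; capital account: debt forgiveness received from foreign official creditors 90.9.)

-1531.4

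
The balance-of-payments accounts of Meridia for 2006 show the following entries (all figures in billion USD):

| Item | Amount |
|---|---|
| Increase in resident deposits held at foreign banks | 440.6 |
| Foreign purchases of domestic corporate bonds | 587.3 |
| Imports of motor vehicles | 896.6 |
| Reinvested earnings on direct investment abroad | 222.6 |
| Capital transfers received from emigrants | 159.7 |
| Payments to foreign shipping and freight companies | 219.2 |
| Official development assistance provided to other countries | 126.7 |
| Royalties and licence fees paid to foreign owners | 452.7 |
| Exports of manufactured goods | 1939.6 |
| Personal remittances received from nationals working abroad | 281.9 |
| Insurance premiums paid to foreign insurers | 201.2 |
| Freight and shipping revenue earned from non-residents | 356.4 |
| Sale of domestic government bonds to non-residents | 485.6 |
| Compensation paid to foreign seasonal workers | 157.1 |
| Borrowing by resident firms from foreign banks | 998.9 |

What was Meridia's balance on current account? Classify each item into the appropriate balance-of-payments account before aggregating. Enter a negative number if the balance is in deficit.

Goods: -896.6 + 1939.6 = 1043.0
Services: -201.2 + 356.4 - 452.7 - 219.2 = -516.7
Primary income: -157.1 + 222.6 = 65.5
Secondary income: 281.9 - 126.7 = 155.2
Current account = 1043.0 + (-516.7) + 65.5 + 155.2 = 747.0
(Excluded from the current account — financial account: increase in resident deposits held at foreign banks 440.6, foreign purchases of domestic corporate bonds 587.3, sale of domestic government bonds to non-residents 485.6, borrowing by resident firms from foreign banks 998.9; capital account: capital transfers received from emigrants 159.7.)

747.0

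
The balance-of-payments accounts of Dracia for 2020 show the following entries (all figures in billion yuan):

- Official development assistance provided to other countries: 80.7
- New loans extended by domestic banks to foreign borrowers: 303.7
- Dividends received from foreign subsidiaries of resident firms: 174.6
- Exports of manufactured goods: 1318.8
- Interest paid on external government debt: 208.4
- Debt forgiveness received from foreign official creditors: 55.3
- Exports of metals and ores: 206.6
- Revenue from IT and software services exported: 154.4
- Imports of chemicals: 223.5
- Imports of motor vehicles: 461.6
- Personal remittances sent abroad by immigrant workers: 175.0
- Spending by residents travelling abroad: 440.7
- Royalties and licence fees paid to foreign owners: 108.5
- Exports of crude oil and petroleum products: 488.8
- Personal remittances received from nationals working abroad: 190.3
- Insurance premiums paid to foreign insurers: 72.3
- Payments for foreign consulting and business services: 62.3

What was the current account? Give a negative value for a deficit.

700.5

Goods: 206.6 - 461.6 + 488.8 + 1318.8 - 223.5 = 1329.1
Services: -62.3 - 440.7 + 154.4 - 72.3 - 108.5 = -529.4
Primary income: 174.6 - 208.4 = -33.8
Secondary income: -80.7 + 190.3 - 175.0 = -65.4
Current account = 1329.1 + (-529.4) + (-33.8) + (-65.4) = 700.5
(Excluded from the current account — financial account: new loans extended by domestic banks to foreign borrowers 303.7; capital account: debt forgiveness received from foreign official creditors 55.3.)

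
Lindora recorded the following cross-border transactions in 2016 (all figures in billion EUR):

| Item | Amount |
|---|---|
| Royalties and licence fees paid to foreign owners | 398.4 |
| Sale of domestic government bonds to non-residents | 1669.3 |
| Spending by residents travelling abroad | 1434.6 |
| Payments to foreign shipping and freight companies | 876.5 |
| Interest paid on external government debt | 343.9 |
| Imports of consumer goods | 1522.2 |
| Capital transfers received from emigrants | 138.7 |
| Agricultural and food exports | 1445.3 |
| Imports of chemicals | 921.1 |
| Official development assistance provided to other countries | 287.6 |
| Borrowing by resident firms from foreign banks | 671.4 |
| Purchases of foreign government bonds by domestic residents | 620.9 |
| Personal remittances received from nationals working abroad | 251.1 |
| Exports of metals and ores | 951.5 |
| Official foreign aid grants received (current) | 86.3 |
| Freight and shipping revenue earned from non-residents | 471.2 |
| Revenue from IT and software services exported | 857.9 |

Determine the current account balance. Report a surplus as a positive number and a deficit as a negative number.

Goods: -921.1 + 1445.3 - 1522.2 + 951.5 = -46.5
Services: 857.9 - 1434.6 - 398.4 - 876.5 + 471.2 = -1380.4
Primary income: -343.9
Secondary income: 251.1 + 86.3 - 287.6 = 49.8
Current account = (-46.5) + (-1380.4) + (-343.9) + 49.8 = -1721.0
(Excluded from the current account — financial account: sale of domestic government bonds to non-residents 1669.3, borrowing by resident firms from foreign banks 671.4, purchases of foreign government bonds by domestic residents 620.9; capital account: capital transfers received from emigrants 138.7.)

-1721.0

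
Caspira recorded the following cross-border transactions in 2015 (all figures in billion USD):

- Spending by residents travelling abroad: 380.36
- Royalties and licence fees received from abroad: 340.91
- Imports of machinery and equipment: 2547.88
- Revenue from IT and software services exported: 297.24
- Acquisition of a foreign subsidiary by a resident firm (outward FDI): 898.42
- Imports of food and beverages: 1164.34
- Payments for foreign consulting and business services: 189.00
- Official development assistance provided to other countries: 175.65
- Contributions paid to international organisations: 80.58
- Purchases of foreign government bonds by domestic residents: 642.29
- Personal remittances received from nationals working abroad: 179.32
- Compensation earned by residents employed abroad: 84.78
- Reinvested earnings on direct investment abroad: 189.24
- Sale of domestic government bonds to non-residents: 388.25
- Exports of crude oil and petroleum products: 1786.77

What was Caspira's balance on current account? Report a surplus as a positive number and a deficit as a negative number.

-1659.55

Goods: -1164.34 - 2547.88 + 1786.77 = -1925.45
Services: 297.24 + 340.91 - 380.36 - 189.00 = 68.79
Primary income: 84.78 + 189.24 = 274.02
Secondary income: 179.32 - 175.65 - 80.58 = -76.91
Current account = (-1925.45) + 68.79 + 274.02 + (-76.91) = -1659.55
(Excluded from the current account — financial account: acquisition of a foreign subsidiary by a resident firm (outward FDI) 898.42, purchases of foreign government bonds by domestic residents 642.29, sale of domestic government bonds to non-residents 388.25.)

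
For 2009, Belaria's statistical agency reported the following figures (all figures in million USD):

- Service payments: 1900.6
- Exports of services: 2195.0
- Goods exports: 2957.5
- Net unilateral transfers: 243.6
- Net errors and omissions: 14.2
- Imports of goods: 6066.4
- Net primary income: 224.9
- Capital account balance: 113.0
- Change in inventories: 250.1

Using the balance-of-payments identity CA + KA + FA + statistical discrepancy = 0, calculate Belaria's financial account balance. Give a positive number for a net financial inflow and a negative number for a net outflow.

Goods balance = 2957.5 - 6066.4 = -3108.9
Services balance = 2195.0 - 1900.6 = 294.4
Trade balance (goods + services) = -3108.9 + 294.4 = -2814.5
Net primary income = 224.9
Net secondary income = 243.6
Current account = -2814.5 + 224.9 + 243.6 = -2346.0
Financial account = -(-2346.0 + 113.0 + 14.2) = 2218.8

2218.8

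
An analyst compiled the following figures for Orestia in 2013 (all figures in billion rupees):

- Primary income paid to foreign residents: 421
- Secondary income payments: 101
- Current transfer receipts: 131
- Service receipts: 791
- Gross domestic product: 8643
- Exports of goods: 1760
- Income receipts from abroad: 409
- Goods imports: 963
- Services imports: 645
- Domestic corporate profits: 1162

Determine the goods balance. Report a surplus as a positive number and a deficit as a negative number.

Goods balance = 1760 - 963 = 797

797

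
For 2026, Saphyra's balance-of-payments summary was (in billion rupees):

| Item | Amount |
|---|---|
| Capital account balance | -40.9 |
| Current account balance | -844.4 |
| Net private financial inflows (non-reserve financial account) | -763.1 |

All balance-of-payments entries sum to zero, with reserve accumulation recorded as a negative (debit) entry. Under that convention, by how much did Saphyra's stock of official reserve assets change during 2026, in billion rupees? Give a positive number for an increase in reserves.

Official reserve transactions balance = -((-844.4) + (-40.9) + (-763.1)) = 1648.4
An accumulation of reserves is recorded as a debit (negative entry), so the change in the stock of reserves is the negative of that balance.
Change in official reserves = -(1648.4) = -1648.4

-1648.4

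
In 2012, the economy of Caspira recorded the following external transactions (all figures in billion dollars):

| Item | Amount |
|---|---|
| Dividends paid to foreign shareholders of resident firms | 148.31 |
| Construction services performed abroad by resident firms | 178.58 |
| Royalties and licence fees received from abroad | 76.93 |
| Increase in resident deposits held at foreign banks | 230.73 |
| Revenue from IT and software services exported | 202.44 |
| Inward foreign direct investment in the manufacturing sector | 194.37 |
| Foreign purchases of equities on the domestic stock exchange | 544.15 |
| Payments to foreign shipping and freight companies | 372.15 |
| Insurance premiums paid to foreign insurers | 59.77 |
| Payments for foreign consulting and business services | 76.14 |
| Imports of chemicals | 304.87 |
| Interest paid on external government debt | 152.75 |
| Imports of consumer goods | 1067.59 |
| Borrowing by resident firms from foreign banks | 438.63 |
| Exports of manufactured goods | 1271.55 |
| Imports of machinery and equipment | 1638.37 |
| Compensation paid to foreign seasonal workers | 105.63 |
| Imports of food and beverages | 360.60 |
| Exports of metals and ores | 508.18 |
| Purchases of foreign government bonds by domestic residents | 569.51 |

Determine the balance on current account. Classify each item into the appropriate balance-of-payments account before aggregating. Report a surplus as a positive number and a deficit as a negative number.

-2048.50

Goods: -1638.37 - 304.87 + 1271.55 - 360.60 - 1067.59 + 508.18 = -1591.70
Services: -76.14 + 178.58 + 76.93 - 372.15 - 59.77 + 202.44 = -50.11
Primary income: -152.75 - 148.31 - 105.63 = -406.69
Current account = (-1591.70) + (-50.11) + (-406.69) = -2048.50
(Excluded from the current account — financial account: increase in resident deposits held at foreign banks 230.73, inward foreign direct investment in the manufacturing sector 194.37, foreign purchases of equities on the domestic stock exchange 544.15, borrowing by resident firms from foreign banks 438.63, purchases of foreign government bonds by domestic residents 569.51.)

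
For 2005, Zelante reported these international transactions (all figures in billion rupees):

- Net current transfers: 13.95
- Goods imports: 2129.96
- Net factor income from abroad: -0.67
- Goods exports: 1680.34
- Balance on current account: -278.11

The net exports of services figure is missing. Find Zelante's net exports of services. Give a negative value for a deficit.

158.23

Current account = goods balance + services balance + net primary income + net secondary income
Sum of the known components = -436.34
Net exports of services = CA - (known components) = -278.11 - (-436.34) = 158.23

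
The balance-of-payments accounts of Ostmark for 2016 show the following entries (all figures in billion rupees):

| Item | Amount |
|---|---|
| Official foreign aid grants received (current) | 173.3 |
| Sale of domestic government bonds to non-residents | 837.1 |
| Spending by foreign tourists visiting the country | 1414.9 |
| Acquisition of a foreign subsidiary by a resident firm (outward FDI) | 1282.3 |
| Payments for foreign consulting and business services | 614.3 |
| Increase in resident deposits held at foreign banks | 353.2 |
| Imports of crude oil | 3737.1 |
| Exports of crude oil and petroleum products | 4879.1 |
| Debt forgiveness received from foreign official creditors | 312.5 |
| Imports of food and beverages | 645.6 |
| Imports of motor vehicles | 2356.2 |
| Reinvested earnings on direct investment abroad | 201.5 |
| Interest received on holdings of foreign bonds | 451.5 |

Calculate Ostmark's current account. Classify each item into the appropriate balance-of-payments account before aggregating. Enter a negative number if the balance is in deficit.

-232.9

Goods: -2356.2 + 4879.1 - 645.6 - 3737.1 = -1859.8
Services: 1414.9 - 614.3 = 800.6
Primary income: 451.5 + 201.5 = 653.0
Secondary income: 173.3
Current account = (-1859.8) + 800.6 + 653.0 + 173.3 = -232.9
(Excluded from the current account — financial account: sale of domestic government bonds to non-residents 837.1, acquisition of a foreign subsidiary by a resident firm (outward FDI) 1282.3, increase in resident deposits held at foreign banks 353.2; capital account: debt forgiveness received from foreign official creditors 312.5.)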